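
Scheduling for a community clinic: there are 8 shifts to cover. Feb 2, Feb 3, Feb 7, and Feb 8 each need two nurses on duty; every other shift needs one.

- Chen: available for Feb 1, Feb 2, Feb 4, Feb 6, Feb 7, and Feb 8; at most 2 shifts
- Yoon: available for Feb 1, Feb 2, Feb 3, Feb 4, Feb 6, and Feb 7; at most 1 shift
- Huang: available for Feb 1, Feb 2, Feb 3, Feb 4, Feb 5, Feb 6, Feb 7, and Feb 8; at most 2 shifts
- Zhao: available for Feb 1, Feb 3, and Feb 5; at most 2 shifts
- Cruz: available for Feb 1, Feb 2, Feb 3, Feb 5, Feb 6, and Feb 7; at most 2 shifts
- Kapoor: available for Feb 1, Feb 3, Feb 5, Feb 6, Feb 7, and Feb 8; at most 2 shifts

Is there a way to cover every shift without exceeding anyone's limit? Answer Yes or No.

No

Total capacity is 2+1+2+2+2+2 = 11 but 12 worker-slots are needed — infeasible.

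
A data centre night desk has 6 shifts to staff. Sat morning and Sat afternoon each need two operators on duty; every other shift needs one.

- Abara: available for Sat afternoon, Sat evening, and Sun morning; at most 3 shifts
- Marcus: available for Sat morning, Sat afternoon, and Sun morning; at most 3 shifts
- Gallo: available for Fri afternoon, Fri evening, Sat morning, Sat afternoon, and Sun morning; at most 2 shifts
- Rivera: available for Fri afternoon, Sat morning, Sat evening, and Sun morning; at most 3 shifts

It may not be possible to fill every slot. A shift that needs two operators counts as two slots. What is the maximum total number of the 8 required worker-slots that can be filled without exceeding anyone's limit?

Total capacity across all operators is 3+3+2+3 = 11, and 8 slots are needed, so at most 8 can be filled.
An assignment achieving 8: Fri afternoon→Gallo, Fri evening→Gallo, Sat morning→Marcus+Rivera, Sat afternoon→Abara+Marcus, Sat evening→Abara, Sun morning→Abara.
Loads: Abara 3/3, Marcus 2/3, Gallo 2/2, Rivera 1/3.

8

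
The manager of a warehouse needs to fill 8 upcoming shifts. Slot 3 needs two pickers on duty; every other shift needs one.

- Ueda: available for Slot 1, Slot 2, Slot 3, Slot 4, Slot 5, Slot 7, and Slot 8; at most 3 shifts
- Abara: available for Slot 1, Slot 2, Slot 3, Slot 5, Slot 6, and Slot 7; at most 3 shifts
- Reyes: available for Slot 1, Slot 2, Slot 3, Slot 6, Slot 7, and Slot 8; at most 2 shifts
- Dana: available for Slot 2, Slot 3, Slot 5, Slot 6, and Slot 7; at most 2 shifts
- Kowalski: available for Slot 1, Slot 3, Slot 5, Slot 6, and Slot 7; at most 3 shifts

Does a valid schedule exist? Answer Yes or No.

Yes

Slot 4 can only be covered by Ueda, so that assignment is forced.
One valid schedule: Slot 1→Ueda, Slot 2→Abara, Slot 3→Reyes+Dana, Slot 4→Ueda, Slot 5→Abara, Slot 6→Abara, Slot 7→Reyes, Slot 8→Ueda.
Loads: Ueda 3/3, Abara 3/3, Reyes 2/2, Dana 1/2, Kowalski 0/3 — all within limits.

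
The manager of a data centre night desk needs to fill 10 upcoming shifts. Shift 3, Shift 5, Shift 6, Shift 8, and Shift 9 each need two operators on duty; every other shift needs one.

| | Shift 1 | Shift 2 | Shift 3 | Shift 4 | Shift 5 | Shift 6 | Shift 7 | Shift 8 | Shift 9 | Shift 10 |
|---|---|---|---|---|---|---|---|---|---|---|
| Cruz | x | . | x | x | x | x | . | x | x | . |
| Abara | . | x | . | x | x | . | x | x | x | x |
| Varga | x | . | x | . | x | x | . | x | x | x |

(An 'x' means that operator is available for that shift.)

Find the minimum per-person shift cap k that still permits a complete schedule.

5

With 3 operators and 15 worker-slots to fill, someone must work at least ⌈15/3⌉ = 5 shifts, so k ≥ 5.
k = 5 works: Shift 1→Cruz, Shift 2→Abara, Shift 3→Cruz+Varga, Shift 4→Cruz, Shift 5→Cruz+Varga, Shift 6→Cruz+Varga, Shift 7→Abara, Shift 8→Abara+Varga, Shift 9→Abara+Varga, Shift 10→Abara.
Loads: Cruz 5, Abara 5, Varga 5 — all ≤ 5.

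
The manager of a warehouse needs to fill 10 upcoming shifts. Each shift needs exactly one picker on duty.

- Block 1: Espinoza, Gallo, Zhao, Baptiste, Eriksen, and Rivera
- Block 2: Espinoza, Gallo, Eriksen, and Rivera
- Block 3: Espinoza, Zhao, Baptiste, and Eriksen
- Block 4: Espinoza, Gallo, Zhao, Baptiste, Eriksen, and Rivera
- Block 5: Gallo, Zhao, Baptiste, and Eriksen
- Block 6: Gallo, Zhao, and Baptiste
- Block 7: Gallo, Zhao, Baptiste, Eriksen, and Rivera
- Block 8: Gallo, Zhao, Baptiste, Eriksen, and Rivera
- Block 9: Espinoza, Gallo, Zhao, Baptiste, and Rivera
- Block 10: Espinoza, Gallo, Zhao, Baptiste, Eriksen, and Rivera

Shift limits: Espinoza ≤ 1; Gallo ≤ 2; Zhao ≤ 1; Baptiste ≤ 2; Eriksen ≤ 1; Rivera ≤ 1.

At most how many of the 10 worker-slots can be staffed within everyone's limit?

Total capacity across all pickers is 1+2+1+2+1+1 = 8, and 10 slots are needed, so at most 8 can be filled.
An assignment achieving 8: Block 1→Eriksen, Block 2→Espinoza, Block 3→Zhao, Block 5→Gallo, Block 6→Gallo, Block 7→Baptiste, Block 8→Baptiste, Block 9→Rivera.
Loads: Espinoza 1/1, Gallo 2/2, Zhao 1/1, Baptiste 2/2, Eriksen 1/1, Rivera 1/1.

8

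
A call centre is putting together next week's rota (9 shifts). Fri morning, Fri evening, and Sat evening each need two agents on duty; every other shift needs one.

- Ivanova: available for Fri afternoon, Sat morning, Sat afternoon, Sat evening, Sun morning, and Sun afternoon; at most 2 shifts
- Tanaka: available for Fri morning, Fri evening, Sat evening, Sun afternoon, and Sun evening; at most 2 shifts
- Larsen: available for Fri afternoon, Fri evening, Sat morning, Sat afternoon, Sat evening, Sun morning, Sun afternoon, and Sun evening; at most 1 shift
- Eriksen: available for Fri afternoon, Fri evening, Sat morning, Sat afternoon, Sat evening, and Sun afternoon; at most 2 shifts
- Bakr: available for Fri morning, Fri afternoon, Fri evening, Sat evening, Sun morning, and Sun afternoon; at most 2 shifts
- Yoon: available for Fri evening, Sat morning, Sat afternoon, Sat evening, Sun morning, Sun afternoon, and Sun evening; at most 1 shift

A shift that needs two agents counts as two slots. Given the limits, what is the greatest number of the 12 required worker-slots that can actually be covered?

10

Total capacity across all agents is 2+2+1+2+2+1 = 10, and 12 slots are needed, so at most 10 can be filled.
An assignment achieving 10: Fri morning→Tanaka+Bakr, Fri afternoon→Ivanova, Fri evening→Eriksen+Yoon, Sat morning→Ivanova, Sat afternoon→Larsen, Sat evening→Eriksen, Sun morning→Bakr, Sun evening→Tanaka.
Loads: Ivanova 2/2, Tanaka 2/2, Larsen 1/1, Eriksen 2/2, Bakr 2/2, Yoon 1/1.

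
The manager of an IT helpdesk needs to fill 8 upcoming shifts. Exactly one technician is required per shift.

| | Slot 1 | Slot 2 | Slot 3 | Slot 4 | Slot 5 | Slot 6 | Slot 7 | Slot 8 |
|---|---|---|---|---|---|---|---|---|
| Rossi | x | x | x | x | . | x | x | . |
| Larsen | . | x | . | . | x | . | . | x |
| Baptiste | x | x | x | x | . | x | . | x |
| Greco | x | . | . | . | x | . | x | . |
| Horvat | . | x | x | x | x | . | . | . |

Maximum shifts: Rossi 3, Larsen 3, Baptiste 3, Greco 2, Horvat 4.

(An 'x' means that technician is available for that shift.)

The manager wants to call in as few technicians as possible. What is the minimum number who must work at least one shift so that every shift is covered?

3

8 slots to fill and no one can take more than 4, so at least ⌈8/4⌉ = 2 technicians are needed.
Any 2 technicians together have capacity at most 4+3 = 7 < 8 slots, so 2 can never suffice.
Rossi, Larsen, and Baptiste alone can cover everything: Slot 1→Rossi, Slot 2→Larsen, Slot 3→Rossi, Slot 4→Baptiste, Slot 5→Larsen, Slot 6→Baptiste, Slot 7→Rossi, Slot 8→Larsen.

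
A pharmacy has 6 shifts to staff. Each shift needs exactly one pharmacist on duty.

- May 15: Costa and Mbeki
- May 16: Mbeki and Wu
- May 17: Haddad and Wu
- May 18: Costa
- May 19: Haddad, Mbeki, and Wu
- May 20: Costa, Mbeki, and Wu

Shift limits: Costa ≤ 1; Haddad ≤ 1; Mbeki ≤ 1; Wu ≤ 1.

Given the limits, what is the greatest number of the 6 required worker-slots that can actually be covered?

4

Total capacity across all pharmacists is 1+1+1+1 = 4, and 6 slots are needed, so at most 4 can be filled.
An assignment achieving 4: May 15→Mbeki, May 16→Wu, May 17→Haddad, May 18→Costa.
Loads: Costa 1/1, Haddad 1/1, Mbeki 1/1, Wu 1/1.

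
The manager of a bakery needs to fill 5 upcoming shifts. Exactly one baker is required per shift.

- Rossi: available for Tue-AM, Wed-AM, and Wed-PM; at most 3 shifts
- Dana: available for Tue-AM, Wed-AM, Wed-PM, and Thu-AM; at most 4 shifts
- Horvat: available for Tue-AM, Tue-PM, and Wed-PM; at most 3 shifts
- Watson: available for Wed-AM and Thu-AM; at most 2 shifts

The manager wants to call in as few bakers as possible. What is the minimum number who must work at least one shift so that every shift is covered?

2

5 slots to fill and no one can take more than 4, so at least ⌈5/4⌉ = 2 bakers are needed.
Dana and Horvat alone can cover everything: Tue-AM→Dana, Tue-PM→Horvat, Wed-AM→Dana, Wed-PM→Dana, Thu-AM→Dana.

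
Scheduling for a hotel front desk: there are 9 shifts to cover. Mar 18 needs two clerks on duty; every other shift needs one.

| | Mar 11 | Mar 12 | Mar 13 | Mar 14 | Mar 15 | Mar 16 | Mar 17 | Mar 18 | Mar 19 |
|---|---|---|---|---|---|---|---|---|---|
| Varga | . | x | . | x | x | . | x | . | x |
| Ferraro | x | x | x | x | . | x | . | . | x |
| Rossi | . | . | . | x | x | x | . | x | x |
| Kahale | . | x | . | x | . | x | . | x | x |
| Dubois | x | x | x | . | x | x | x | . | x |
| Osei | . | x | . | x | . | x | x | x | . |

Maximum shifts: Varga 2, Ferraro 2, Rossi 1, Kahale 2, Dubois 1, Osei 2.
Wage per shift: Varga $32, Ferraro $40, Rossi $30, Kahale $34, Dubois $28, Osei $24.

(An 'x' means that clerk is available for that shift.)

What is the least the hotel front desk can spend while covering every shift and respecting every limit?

$318

Picking the cheapest available clerk for each shift independently would cost $262, but that ignores the shift limits.
An optimal schedule: Mar 11→Ferraro, Mar 12→Kahale, Mar 13→Ferraro, Mar 14→Osei, Mar 15→Varga, Mar 16→Osei, Mar 17→Varga, Mar 18→Rossi+Kahale, Mar 19→Dubois.
Total: 40 + 34 + 40 + 24 + 32 + 24 + 32 + 30 + 34 + 28 = $318.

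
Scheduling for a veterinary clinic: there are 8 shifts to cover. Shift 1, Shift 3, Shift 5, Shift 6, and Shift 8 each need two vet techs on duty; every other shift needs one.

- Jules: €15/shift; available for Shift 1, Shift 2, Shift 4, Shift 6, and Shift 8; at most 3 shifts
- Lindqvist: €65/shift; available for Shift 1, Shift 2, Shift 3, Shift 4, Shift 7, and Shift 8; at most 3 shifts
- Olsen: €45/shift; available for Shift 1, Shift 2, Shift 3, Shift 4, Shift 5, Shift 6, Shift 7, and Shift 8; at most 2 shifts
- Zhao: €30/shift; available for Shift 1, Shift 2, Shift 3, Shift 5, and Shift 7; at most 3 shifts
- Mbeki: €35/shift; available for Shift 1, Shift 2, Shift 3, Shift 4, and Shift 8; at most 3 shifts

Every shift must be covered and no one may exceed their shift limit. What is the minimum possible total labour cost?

Shift 5 can only be covered by Olsen and Zhao, so that assignment is forced.
Shift 6 can only be covered by Jules and Olsen, so that assignment is forced.
Picking the cheapest available vet tech for each shift independently would cost €355, but that ignores the shift limits.
An optimal schedule: Shift 1→Mbeki+Lindqvist, Shift 2→Jules, Shift 3→Zhao+Mbeki, Shift 4→Jules, Shift 5→Zhao+Olsen, Shift 6→Jules+Olsen, Shift 7→Zhao, Shift 8→Mbeki+Lindqvist.
Total: 35 + 65 + 15 + 30 + 35 + 15 + 30 + 45 + 15 + 45 + 30 + 35 + 65 = €460.

€460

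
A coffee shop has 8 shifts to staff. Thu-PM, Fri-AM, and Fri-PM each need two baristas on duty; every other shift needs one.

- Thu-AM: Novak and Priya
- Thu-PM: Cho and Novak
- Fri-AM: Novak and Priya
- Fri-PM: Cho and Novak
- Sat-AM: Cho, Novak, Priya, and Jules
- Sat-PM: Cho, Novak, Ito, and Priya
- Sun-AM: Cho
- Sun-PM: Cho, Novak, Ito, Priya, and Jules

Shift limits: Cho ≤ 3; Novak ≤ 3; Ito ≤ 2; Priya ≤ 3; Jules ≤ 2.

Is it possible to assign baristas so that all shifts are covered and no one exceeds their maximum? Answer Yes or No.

Yes

Thu-PM can only be covered by Cho and Novak, so that assignment is forced.
Fri-AM can only be covered by Novak and Priya, so that assignment is forced.
Fri-PM can only be covered by Cho and Novak, so that assignment is forced.
One valid schedule: Thu-AM→Priya, Thu-PM→Cho+Novak, Fri-AM→Novak+Priya, Fri-PM→Cho+Novak, Sat-AM→Priya, Sat-PM→Ito, Sun-AM→Cho, Sun-PM→Ito.
Loads: Cho 3/3, Novak 3/3, Ito 2/2, Priya 3/3, Jules 0/2 — all within limits.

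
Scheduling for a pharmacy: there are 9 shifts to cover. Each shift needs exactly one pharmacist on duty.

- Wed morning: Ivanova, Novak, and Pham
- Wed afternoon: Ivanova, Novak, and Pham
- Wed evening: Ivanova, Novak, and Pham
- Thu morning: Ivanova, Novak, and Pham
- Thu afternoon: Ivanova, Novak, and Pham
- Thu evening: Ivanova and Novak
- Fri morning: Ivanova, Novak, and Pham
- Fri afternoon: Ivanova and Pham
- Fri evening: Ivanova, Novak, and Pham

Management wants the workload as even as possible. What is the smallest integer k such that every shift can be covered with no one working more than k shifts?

With 3 pharmacists and 9 worker-slots to fill, someone must work at least ⌈9/3⌉ = 3 shifts, so k ≥ 3.
k = 3 works: Wed morning→Ivanova, Wed afternoon→Novak, Wed evening→Novak, Thu morning→Novak, Thu afternoon→Pham, Thu evening→Ivanova, Fri morning→Pham, Fri afternoon→Ivanova, Fri evening→Pham.
Loads: Ivanova 3, Novak 3, Pham 3 — all ≤ 3.

3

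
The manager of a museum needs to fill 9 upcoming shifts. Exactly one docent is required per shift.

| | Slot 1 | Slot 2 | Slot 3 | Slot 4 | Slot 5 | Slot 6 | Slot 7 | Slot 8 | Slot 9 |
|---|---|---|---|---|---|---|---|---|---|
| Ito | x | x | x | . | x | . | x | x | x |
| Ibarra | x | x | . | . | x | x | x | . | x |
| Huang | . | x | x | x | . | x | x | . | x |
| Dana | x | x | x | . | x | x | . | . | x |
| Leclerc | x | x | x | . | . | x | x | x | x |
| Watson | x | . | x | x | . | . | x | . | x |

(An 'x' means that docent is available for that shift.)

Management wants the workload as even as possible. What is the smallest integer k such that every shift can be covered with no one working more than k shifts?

2

With 6 docents and 9 worker-slots to fill, someone must work at least ⌈9/6⌉ = 2 shifts, so k ≥ 2.
k = 2 works: Slot 1→Ibarra, Slot 2→Huang, Slot 3→Dana, Slot 4→Huang, Slot 5→Ito, Slot 6→Ibarra, Slot 7→Leclerc, Slot 8→Ito, Slot 9→Dana.
Loads: Ito 2, Ibarra 2, Huang 2, Dana 2, Leclerc 1, Watson 0 — all ≤ 2.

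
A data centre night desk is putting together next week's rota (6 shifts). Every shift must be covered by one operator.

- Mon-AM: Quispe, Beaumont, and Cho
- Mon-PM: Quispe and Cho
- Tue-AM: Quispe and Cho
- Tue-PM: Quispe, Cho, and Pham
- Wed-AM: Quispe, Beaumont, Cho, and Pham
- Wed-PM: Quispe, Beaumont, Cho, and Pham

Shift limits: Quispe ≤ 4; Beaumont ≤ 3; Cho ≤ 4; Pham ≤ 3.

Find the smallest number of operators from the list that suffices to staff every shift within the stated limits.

6 slots to fill and no one can take more than 4, so at least ⌈6/4⌉ = 2 operators are needed.
Quispe and Beaumont alone can cover everything: Mon-AM→Quispe, Mon-PM→Quispe, Tue-AM→Quispe, Tue-PM→Quispe, Wed-AM→Beaumont, Wed-PM→Beaumont.

2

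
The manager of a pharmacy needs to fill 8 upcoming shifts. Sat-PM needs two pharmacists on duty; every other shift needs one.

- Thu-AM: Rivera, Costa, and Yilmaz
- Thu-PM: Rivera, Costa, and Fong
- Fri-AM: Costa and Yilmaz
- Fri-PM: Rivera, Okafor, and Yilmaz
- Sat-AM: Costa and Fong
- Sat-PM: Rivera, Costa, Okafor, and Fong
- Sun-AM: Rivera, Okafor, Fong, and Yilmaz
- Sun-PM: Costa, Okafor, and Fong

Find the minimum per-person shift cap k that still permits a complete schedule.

2

With 5 pharmacists and 9 worker-slots to fill, someone must work at least ⌈9/5⌉ = 2 shifts, so k ≥ 2.
k = 2 works: Thu-AM→Rivera, Thu-PM→Rivera, Fri-AM→Costa, Fri-PM→Okafor, Sat-AM→Costa, Sat-PM→Okafor+Fong, Sun-AM→Yilmaz, Sun-PM→Fong.
Loads: Rivera 2, Costa 2, Okafor 2, Fong 2, Yilmaz 1 — all ≤ 2.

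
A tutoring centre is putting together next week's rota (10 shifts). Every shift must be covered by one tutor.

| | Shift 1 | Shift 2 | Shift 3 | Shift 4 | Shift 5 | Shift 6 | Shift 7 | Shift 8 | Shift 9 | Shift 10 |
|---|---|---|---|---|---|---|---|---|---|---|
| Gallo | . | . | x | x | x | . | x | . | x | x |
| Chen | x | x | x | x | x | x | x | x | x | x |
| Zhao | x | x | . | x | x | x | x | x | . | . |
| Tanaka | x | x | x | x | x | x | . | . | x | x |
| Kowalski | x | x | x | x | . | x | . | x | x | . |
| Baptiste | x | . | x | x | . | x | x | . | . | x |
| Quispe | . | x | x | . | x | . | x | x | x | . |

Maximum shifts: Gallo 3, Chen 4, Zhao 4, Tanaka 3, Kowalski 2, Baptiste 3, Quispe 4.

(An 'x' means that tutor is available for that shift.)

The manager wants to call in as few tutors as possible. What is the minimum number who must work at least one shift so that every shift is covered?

3

10 slots to fill and no one can take more than 4, so at least ⌈10/4⌉ = 3 tutors are needed.
Gallo, Chen, and Zhao alone can cover everything: Shift 1→Chen, Shift 2→Chen, Shift 3→Gallo, Shift 4→Zhao, Shift 5→Zhao, Shift 6→Chen, Shift 7→Zhao, Shift 8→Chen, Shift 9→Gallo, Shift 10→Gallo.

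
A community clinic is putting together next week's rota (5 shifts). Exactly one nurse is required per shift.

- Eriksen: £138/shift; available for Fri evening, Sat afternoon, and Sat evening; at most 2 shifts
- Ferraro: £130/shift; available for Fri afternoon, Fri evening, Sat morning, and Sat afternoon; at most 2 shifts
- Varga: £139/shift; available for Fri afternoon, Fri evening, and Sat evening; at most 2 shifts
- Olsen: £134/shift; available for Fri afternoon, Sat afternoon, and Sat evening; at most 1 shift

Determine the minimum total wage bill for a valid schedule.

£670

Sat morning can only be covered by Ferraro, so that assignment is forced.
Picking the cheapest available nurse for each shift independently would cost £654, but that ignores the shift limits.
An optimal schedule: Fri afternoon→Ferraro, Fri evening→Eriksen, Sat morning→Ferraro, Sat afternoon→Olsen, Sat evening→Eriksen.
Total: 130 + 138 + 130 + 134 + 138 = £670.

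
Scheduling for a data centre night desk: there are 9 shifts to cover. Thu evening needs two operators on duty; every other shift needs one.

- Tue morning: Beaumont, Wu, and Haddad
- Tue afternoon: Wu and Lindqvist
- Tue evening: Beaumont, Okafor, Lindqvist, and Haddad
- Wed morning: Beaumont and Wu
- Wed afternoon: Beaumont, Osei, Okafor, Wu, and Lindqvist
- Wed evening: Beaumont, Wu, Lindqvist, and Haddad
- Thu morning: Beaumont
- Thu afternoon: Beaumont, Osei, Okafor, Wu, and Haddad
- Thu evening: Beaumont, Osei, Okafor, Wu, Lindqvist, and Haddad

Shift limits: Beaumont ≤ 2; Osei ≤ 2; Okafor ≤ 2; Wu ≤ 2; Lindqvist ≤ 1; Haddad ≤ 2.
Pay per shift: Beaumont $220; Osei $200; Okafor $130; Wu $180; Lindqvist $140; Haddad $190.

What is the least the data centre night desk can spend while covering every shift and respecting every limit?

$1760

Thu morning can only be covered by Beaumont, so that assignment is forced.
Picking the cheapest available operator for each shift independently would cost $1520, but that ignores the shift limits.
An optimal schedule: Tue morning→Wu, Tue afternoon→Lindqvist, Tue evening→Okafor, Wed morning→Wu, Wed afternoon→Okafor, Wed evening→Haddad, Thu morning→Beaumont, Thu afternoon→Osei, Thu evening→Haddad+Osei.
Total: 180 + 140 + 130 + 180 + 130 + 190 + 220 + 200 + 190 + 200 = $1760.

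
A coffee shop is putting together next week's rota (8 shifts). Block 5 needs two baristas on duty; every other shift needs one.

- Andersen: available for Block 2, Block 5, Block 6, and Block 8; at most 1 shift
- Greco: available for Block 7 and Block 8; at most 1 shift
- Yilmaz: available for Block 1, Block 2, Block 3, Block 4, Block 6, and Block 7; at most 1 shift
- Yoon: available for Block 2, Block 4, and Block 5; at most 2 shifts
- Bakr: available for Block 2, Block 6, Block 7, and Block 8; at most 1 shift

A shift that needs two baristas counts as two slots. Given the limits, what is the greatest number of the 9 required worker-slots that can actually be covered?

Total capacity across all baristas is 1+1+1+2+1 = 6, and 9 slots are needed, so at most 6 can be filled.
An assignment achieving 6: Block 1→Yilmaz, Block 4→Yoon, Block 5→Andersen+Yoon, Block 6→Bakr, Block 7→Greco.
Loads: Andersen 1/1, Greco 1/1, Yilmaz 1/1, Yoon 2/2, Bakr 1/1.

6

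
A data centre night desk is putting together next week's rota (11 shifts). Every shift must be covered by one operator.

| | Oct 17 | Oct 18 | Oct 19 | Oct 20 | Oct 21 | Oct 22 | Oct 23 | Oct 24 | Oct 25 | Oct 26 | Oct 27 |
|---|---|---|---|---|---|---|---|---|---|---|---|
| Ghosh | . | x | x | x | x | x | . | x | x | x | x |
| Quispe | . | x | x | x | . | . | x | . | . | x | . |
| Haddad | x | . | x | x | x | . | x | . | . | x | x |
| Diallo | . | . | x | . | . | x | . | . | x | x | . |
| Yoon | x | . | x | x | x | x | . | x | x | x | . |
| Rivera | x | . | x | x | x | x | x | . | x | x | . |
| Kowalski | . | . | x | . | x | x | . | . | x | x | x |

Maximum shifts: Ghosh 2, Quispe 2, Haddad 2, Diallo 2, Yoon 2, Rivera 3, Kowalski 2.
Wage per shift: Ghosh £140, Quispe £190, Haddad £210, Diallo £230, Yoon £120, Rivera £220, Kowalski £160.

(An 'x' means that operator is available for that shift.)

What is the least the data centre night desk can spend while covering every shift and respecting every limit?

Picking the cheapest available operator for each shift independently would cost £1430, but that ignores the shift limits.
An optimal schedule: Oct 17→Yoon, Oct 18→Ghosh, Oct 19→Haddad, Oct 20→Quispe, Oct 21→Kowalski, Oct 22→Kowalski, Oct 23→Quispe, Oct 24→Yoon, Oct 25→Rivera, Oct 26→Haddad, Oct 27→Ghosh.
Total: 120 + 140 + 210 + 190 + 160 + 160 + 190 + 120 + 220 + 210 + 140 = £1860.

£1860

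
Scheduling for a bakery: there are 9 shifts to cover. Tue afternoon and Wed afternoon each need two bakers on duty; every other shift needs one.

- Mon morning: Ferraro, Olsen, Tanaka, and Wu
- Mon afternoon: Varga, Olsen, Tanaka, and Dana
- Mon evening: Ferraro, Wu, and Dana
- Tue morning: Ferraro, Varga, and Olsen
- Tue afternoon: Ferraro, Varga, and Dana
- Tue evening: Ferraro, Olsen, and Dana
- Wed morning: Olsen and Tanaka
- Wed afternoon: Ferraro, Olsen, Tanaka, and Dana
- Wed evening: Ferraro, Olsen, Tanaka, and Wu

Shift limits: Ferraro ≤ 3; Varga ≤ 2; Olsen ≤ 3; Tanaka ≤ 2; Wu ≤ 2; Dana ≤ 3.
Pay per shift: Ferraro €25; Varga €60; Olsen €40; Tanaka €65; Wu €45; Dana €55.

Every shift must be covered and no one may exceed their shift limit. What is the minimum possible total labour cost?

€450

Picking the cheapest available baker for each shift independently would cost €350, but that ignores the shift limits.
An optimal schedule: Mon morning→Wu, Mon afternoon→Dana, Mon evening→Ferraro, Tue morning→Ferraro, Tue afternoon→Ferraro+Dana, Tue evening→Olsen, Wed morning→Olsen, Wed afternoon→Olsen+Dana, Wed evening→Wu.
Total: 45 + 55 + 25 + 25 + 25 + 55 + 40 + 40 + 40 + 55 + 45 = €450.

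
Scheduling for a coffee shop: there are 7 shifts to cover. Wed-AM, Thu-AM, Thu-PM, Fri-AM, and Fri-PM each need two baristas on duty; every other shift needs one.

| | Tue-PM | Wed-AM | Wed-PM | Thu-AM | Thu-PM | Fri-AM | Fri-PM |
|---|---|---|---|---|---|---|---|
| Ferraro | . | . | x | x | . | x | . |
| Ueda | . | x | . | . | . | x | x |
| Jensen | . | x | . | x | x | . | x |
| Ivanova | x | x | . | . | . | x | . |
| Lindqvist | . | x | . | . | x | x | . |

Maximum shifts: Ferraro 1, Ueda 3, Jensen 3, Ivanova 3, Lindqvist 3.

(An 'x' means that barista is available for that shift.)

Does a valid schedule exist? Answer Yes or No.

No

Total capacity is 13 and 12 slots are needed, so capacity alone doesn't rule it out.
Shifts {Wed-PM, Thu-AM} need 3 worker-slots in total, but the baristas available for any of those shifts (Ferraro and Jensen) can supply at most 2 among them. So no valid schedule exists.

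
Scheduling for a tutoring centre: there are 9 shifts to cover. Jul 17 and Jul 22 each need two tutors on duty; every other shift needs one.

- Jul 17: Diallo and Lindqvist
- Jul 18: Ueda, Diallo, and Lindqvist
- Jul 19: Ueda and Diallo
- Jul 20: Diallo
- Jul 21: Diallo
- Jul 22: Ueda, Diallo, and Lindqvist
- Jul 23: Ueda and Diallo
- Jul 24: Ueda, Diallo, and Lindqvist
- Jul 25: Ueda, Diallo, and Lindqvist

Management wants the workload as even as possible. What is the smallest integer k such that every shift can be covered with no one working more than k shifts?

With 3 tutors and 11 worker-slots to fill, someone must work at least ⌈11/3⌉ = 4 shifts, so k ≥ 4.
k = 4 works: Jul 17→Diallo+Lindqvist, Jul 18→Ueda, Jul 19→Ueda, Jul 20→Diallo, Jul 21→Diallo, Jul 22→Ueda+Diallo, Jul 23→Ueda, Jul 24→Lindqvist, Jul 25→Lindqvist.
Loads: Ueda 4, Diallo 4, Lindqvist 3 — all ≤ 4.

4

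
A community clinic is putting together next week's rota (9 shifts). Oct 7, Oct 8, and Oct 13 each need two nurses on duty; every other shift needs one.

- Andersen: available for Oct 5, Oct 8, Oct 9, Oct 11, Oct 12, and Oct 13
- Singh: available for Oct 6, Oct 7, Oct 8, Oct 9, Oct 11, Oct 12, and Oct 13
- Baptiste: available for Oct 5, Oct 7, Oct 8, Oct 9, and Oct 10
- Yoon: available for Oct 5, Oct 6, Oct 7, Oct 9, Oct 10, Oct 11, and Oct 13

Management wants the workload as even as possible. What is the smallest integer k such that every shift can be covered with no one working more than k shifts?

3

With 4 nurses and 12 worker-slots to fill, someone must work at least ⌈12/4⌉ = 3 shifts, so k ≥ 3.
k = 3 works: Oct 5→Andersen, Oct 6→Singh, Oct 7→Singh+Baptiste, Oct 8→Andersen+Baptiste, Oct 9→Yoon, Oct 10→Baptiste, Oct 11→Yoon, Oct 12→Andersen, Oct 13→Singh+Yoon.
Loads: Andersen 3, Singh 3, Baptiste 3, Yoon 3 — all ≤ 3.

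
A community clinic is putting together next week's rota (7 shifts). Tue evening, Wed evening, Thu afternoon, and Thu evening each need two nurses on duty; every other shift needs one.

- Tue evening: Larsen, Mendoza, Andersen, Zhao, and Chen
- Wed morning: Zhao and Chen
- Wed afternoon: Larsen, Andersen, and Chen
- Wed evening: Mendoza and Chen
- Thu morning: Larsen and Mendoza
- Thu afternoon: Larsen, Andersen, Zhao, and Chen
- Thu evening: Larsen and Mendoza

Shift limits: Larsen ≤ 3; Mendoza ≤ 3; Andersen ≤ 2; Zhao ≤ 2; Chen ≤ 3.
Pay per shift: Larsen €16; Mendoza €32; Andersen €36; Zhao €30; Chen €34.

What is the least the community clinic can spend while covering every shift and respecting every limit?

€306

Wed evening can only be covered by Mendoza and Chen, so that assignment is forced.
Thu evening can only be covered by Larsen and Mendoza, so that assignment is forced.
Picking the cheapest available nurse for each shift independently would cost €268, but that ignores the shift limits.
An optimal schedule: Tue evening→Mendoza+Chen, Wed morning→Zhao, Wed afternoon→Larsen, Wed evening→Mendoza+Chen, Thu morning→Larsen, Thu afternoon→Zhao+Chen, Thu evening→Larsen+Mendoza.
Total: 32 + 34 + 30 + 16 + 32 + 34 + 16 + 30 + 34 + 16 + 32 = €306.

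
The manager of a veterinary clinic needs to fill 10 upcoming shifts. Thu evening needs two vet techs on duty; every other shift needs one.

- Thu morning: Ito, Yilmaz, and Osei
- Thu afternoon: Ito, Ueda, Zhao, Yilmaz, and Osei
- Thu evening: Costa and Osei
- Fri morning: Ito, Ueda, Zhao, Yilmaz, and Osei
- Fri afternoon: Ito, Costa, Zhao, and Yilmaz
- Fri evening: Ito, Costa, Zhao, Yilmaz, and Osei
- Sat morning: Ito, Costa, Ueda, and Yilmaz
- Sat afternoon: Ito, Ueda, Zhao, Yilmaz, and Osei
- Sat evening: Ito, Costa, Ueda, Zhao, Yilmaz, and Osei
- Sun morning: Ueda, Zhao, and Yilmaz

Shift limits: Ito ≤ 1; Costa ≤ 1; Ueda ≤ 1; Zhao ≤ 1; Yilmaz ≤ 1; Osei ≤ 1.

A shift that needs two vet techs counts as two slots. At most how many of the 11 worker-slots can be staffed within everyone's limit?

6

Total capacity across all vet techs is 1+1+1+1+1+1 = 6, and 11 slots are needed, so at most 6 can be filled.
An assignment achieving 6: Thu morning→Ito, Thu evening→Costa+Osei, Fri afternoon→Zhao, Sat morning→Yilmaz, Sun morning→Ueda.
Loads: Ito 1/1, Costa 1/1, Ueda 1/1, Zhao 1/1, Yilmaz 1/1, Osei 1/1.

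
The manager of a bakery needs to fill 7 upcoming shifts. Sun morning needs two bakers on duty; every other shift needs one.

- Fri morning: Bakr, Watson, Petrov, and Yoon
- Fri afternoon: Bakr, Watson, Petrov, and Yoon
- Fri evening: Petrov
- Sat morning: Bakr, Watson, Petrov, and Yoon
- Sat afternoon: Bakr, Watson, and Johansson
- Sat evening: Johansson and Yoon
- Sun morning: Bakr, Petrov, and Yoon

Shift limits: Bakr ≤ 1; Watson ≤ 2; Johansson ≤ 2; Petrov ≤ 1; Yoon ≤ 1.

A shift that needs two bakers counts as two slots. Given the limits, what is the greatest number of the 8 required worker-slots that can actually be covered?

7

Total capacity across all bakers is 1+2+2+1+1 = 7, and 8 slots are needed, so at most 7 can be filled.
An assignment achieving 7: Fri morning→Watson, Fri afternoon→Watson, Fri evening→Petrov, Sat afternoon→Johansson, Sat evening→Johansson, Sun morning→Bakr+Yoon.
Loads: Bakr 1/1, Watson 2/2, Johansson 2/2, Petrov 1/1, Yoon 1/1.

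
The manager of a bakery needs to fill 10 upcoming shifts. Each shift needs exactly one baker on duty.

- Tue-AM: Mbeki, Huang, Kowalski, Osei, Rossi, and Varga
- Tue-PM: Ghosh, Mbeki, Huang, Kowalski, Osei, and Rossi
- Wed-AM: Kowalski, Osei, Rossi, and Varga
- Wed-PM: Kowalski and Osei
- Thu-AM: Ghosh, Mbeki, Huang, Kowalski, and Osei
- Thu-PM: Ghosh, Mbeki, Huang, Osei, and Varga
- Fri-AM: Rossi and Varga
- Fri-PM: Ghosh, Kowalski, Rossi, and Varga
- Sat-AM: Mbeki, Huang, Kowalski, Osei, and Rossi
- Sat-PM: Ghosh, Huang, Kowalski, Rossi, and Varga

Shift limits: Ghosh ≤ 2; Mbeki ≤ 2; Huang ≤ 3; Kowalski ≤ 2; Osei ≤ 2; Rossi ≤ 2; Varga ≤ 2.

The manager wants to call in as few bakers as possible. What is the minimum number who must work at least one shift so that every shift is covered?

10 slots to fill and no one can take more than 3, so at least ⌈10/3⌉ = 4 bakers are needed.
Any 4 bakers together have capacity at most 3+2+2+2 = 9 < 10 slots, so 4 can never suffice.
Ghosh, Mbeki, Huang, Kowalski, and Rossi alone can cover everything: Tue-AM→Mbeki, Tue-PM→Huang, Wed-AM→Kowalski, Wed-PM→Kowalski, Thu-AM→Mbeki, Thu-PM→Ghosh, Fri-AM→Rossi, Fri-PM→Ghosh, Sat-AM→Huang, Sat-PM→Huang.

5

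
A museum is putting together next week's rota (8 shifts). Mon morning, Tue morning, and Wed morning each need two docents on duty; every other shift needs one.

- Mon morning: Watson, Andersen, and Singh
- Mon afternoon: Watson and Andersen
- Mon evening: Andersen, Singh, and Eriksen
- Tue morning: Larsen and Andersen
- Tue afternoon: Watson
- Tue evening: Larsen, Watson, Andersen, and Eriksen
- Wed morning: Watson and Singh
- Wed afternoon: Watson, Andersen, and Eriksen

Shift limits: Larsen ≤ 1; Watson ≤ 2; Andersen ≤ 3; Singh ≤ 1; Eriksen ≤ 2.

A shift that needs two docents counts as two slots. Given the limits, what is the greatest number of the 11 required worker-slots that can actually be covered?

Total capacity across all docents is 1+2+3+1+2 = 9, and 11 slots are needed, so at most 9 can be filled.
An assignment achieving 9: Mon morning→Andersen, Mon afternoon→Watson, Mon evening→Andersen, Tue morning→Larsen+Andersen, Tue afternoon→Watson, Tue evening→Eriksen, Wed morning→Singh, Wed afternoon→Eriksen.
Loads: Larsen 1/1, Watson 2/2, Andersen 3/3, Singh 1/1, Eriksen 2/2.

9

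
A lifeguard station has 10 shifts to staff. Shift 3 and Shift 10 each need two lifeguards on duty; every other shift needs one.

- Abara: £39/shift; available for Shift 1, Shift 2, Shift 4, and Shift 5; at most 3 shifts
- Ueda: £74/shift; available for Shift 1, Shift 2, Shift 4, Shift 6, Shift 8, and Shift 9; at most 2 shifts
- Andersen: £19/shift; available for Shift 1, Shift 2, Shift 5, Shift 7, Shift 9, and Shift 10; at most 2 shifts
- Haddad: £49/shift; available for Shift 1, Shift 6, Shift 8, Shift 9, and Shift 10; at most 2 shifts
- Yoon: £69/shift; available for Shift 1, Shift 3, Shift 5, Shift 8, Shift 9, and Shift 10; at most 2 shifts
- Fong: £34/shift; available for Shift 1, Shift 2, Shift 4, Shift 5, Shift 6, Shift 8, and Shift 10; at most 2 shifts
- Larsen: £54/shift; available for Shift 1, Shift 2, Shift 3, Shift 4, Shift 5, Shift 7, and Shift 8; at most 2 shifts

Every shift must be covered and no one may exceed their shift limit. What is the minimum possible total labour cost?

Shift 3 can only be covered by Yoon and Larsen, so that assignment is forced.
Picking the cheapest available lifeguard for each shift independently would cost £373, but that ignores the shift limits.
An optimal schedule: Shift 1→Abara, Shift 2→Abara, Shift 3→Larsen+Yoon, Shift 4→Fong, Shift 5→Abara, Shift 6→Fong, Shift 7→Andersen, Shift 8→Larsen, Shift 9→Haddad, Shift 10→Andersen+Haddad.
Total: 39 + 39 + 54 + 69 + 34 + 39 + 34 + 19 + 54 + 49 + 19 + 49 = £498.

£498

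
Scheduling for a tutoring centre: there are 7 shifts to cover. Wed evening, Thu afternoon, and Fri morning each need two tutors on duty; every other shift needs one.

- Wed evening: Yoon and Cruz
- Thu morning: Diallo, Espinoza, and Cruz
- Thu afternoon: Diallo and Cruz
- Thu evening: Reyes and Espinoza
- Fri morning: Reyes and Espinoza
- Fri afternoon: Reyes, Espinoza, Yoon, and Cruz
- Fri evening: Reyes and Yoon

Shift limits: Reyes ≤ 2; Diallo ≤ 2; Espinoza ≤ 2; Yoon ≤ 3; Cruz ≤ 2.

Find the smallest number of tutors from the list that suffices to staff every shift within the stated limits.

5

10 slots to fill and no one can take more than 3, so at least ⌈10/3⌉ = 4 tutors are needed.
Any 4 tutors together have capacity at most 3+2+2+2 = 9 < 10 slots, so 4 can never suffice.
Reyes, Diallo, Espinoza, Yoon, and Cruz alone can cover everything: Wed evening→Yoon+Cruz, Thu morning→Diallo, Thu afternoon→Diallo+Cruz, Thu evening→Reyes, Fri morning→Reyes+Espinoza, Fri afternoon→Espinoza, Fri evening→Yoon.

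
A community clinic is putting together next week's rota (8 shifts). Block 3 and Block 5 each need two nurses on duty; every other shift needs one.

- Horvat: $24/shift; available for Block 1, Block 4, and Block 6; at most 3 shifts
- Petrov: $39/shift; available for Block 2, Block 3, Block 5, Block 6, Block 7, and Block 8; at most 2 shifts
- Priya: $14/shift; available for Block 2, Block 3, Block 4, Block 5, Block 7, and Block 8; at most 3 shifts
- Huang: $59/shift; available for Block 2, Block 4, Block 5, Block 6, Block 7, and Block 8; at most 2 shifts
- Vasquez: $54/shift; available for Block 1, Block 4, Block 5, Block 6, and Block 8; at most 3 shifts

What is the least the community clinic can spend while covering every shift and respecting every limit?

$300

Block 3 can only be covered by Petrov and Priya, so that assignment is forced.
Picking the cheapest available nurse for each shift independently would cost $210, but that ignores the shift limits.
An optimal schedule: Block 1→Horvat, Block 2→Priya, Block 3→Priya+Petrov, Block 4→Horvat, Block 5→Petrov+Vasquez, Block 6→Horvat, Block 7→Priya, Block 8→Vasquez.
Total: 24 + 14 + 14 + 39 + 24 + 39 + 54 + 24 + 14 + 54 = $300.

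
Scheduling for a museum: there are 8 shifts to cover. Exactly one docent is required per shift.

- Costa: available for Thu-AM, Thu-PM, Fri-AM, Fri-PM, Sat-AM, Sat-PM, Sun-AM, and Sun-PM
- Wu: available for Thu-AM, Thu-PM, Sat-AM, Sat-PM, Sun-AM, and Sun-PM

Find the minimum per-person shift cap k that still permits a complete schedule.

With 2 docents and 8 worker-slots to fill, someone must work at least ⌈8/2⌉ = 4 shifts, so k ≥ 4.
k = 4 works: Thu-AM→Costa, Thu-PM→Costa, Fri-AM→Costa, Fri-PM→Costa, Sat-AM→Wu, Sat-PM→Wu, Sun-AM→Wu, Sun-PM→Wu.
Loads: Costa 4, Wu 4 — all ≤ 4.

4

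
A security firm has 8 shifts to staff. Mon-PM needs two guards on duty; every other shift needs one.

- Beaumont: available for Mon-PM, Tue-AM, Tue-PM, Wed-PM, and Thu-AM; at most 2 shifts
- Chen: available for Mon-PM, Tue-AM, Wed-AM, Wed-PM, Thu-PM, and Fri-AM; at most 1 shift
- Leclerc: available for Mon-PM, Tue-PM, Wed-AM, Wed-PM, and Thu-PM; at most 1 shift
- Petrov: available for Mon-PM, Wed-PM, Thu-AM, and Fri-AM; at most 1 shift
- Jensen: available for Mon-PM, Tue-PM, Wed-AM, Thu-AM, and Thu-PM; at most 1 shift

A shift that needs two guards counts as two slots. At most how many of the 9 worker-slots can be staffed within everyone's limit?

Total capacity across all guards is 2+1+1+1+1 = 6, and 9 slots are needed, so at most 6 can be filled.
An assignment achieving 6: Tue-AM→Beaumont, Tue-PM→Beaumont, Wed-AM→Leclerc, Thu-AM→Petrov, Thu-PM→Jensen, Fri-AM→Chen.
Loads: Beaumont 2/2, Chen 1/1, Leclerc 1/1, Petrov 1/1, Jensen 1/1.

6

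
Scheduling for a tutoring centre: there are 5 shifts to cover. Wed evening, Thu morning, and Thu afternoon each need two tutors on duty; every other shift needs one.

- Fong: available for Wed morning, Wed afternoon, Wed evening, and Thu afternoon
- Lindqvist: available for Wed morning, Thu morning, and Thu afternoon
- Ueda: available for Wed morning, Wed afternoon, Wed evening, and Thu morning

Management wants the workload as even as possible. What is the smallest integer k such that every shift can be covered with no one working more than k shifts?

With 3 tutors and 8 worker-slots to fill, someone must work at least ⌈8/3⌉ = 3 shifts, so k ≥ 3.
k = 3 works: Wed morning→Lindqvist, Wed afternoon→Fong, Wed evening→Fong+Ueda, Thu morning→Lindqvist+Ueda, Thu afternoon→Fong+Lindqvist.
Loads: Fong 3, Lindqvist 3, Ueda 2 — all ≤ 3.

3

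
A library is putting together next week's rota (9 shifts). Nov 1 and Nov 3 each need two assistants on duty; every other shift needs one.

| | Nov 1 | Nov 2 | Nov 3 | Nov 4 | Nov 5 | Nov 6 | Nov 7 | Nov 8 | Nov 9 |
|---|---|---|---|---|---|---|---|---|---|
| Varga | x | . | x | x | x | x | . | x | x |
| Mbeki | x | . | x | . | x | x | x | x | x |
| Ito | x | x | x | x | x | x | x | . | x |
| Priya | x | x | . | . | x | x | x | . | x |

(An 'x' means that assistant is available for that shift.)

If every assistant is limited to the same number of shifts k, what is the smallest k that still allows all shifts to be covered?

With 4 assistants and 11 worker-slots to fill, someone must work at least ⌈11/4⌉ = 3 shifts, so k ≥ 3.
k = 3 works: Nov 1→Ito+Priya, Nov 2→Ito, Nov 3→Varga+Mbeki, Nov 4→Varga, Nov 5→Mbeki, Nov 6→Ito, Nov 7→Mbeki, Nov 8→Varga, Nov 9→Priya.
Loads: Varga 3, Mbeki 3, Ito 3, Priya 2 — all ≤ 3.

3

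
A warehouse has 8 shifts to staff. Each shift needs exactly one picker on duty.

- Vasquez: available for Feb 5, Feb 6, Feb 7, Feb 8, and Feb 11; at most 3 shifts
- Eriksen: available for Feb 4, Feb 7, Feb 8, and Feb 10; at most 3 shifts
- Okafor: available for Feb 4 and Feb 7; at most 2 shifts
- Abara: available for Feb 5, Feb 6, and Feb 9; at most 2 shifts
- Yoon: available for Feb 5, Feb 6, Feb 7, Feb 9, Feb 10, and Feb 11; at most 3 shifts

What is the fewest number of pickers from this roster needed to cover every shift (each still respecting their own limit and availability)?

3

8 slots to fill and no one can take more than 3, so at least ⌈8/3⌉ = 3 pickers are needed.
Vasquez, Eriksen, and Abara alone can cover everything: Feb 4→Eriksen, Feb 5→Vasquez, Feb 6→Abara, Feb 7→Vasquez, Feb 8→Eriksen, Feb 9→Abara, Feb 10→Eriksen, Feb 11→Vasquez.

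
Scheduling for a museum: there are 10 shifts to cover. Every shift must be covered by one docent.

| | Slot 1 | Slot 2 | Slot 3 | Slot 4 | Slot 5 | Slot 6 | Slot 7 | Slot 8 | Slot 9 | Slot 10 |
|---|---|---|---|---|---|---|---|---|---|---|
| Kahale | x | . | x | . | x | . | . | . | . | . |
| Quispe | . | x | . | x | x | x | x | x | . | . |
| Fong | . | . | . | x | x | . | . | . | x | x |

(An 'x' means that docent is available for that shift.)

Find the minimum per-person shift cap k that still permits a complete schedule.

With 3 docents and 10 worker-slots to fill, someone must work at least ⌈10/3⌉ = 4 shifts, so k ≥ 4.
k = 4 works: Slot 1→Kahale, Slot 2→Quispe, Slot 3→Kahale, Slot 4→Fong, Slot 5→Kahale, Slot 6→Quispe, Slot 7→Quispe, Slot 8→Quispe, Slot 9→Fong, Slot 10→Fong.
Loads: Kahale 3, Quispe 4, Fong 3 — all ≤ 4.

4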